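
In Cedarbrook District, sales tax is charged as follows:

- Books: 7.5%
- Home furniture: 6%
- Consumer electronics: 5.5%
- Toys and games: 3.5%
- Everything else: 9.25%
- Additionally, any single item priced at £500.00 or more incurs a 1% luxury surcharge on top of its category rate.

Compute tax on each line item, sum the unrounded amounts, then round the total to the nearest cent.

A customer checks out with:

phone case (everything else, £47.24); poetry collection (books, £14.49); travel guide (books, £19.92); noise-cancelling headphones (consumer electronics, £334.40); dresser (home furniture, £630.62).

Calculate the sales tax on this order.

£69.49

Phone case £47.24: everything else → 9.25% → £4.3697
Poetry collection £14.49: books → 7.5% → £1.08675
Travel guide £19.92: books → 7.5% → £1.494
Noise-cancelling headphones £334.40: consumer electronics → 5.5% → £18.392
Dresser £630.62: home furniture → 6% + 1% surcharge = 7% → £44.1434
Unrounded tax sum = £69.48585 → £69.49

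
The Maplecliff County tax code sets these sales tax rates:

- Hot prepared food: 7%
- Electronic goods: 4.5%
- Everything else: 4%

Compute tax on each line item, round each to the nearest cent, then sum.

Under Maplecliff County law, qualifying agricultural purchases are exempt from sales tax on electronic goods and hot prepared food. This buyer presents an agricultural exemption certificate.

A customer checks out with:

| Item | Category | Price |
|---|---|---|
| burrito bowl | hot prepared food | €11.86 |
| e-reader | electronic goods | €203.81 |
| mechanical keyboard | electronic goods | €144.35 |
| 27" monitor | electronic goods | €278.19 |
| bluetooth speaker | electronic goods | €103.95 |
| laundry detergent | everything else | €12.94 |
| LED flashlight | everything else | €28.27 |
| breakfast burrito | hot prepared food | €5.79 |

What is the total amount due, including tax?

€790.81

Burrito bowl €11.86: hot prepared food, buyer-exempt → 0% → €0.00
E-reader €203.81: electronic goods, buyer-exempt → 0% → €0.00
Mechanical keyboard €144.35: electronic goods, buyer-exempt → 0% → €0.00
27" monitor €278.19: electronic goods, buyer-exempt → 0% → €0.00
Bluetooth speaker €103.95: electronic goods, buyer-exempt → 0% → €0.00
Laundry detergent €12.94: everything else → 4% → €0.52
LED flashlight €28.27: everything else → 4% → €1.13
Breakfast burrito €5.79: hot prepared food, buyer-exempt → 0% → €0.00
Subtotal = €789.16; tax = €1.65; total due = €790.81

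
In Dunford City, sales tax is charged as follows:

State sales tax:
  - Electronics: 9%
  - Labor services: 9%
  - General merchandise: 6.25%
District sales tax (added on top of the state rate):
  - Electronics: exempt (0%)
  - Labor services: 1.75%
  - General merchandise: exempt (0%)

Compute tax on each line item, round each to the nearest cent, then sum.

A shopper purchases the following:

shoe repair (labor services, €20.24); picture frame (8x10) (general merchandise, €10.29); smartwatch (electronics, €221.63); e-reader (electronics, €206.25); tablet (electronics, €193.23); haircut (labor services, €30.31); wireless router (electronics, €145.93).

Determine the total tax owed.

Shoe repair €20.24: labor services → 9% + 1.75% district = 10.75% → €2.18
Picture frame (8x10) €10.29: general merchandise → 6.25% + 0% district = 6.25% → €0.64
Smartwatch €221.63: electronics → 9% + 0% district = 9% → €19.95
E-reader €206.25: electronics → 9% + 0% district = 9% → €18.56
Tablet €193.23: electronics → 9% + 0% district = 9% → €17.39
Haircut €30.31: labor services → 9% + 1.75% district = 10.75% → €3.26
Wireless router €145.93: electronics → 9% + 0% district = 9% → €13.13
Total tax = €2.18 + €0.64 + €19.95 + €18.56 + €17.39 + €3.26 + €13.13 = €75.11

€75.11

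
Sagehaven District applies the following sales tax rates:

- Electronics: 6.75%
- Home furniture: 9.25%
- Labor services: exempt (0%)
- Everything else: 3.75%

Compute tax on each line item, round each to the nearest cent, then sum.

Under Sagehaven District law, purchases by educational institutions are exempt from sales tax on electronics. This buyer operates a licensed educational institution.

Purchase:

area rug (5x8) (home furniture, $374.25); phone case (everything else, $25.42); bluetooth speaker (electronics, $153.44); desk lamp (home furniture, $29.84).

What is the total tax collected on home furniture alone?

Area rug (5x8) $374.25: home furniture → 9.25% → $34.62
Desk lamp $29.84: home furniture → 9.25% → $2.76
Tax on home furniture = $34.62 + $2.76 = $37.38

$37.38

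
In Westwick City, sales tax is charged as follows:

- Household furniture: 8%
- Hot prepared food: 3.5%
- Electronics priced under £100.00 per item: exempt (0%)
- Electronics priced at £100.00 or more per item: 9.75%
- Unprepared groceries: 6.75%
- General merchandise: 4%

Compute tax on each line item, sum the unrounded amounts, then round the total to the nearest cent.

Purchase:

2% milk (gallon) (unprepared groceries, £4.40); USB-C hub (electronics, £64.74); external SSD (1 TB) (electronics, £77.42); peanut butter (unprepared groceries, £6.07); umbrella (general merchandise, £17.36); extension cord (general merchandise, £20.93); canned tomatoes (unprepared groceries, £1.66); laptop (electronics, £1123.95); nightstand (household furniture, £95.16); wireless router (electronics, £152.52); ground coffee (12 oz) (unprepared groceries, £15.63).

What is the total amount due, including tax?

£1715.31

2% milk (gallon) £4.40: unprepared groceries → 6.75% → £0.297
USB-C hub £64.74: electronics, under £100.00 → 0% → £0.00
External SSD (1 TB) £77.42: electronics, under £100.00 → 0% → £0.00
Peanut butter £6.07: unprepared groceries → 6.75% → £0.409725
Umbrella £17.36: general merchandise → 4% → £0.6944
Extension cord £20.93: general merchandise → 4% → £0.8372
Canned tomatoes £1.66: unprepared groceries → 6.75% → £0.11205
Laptop £1123.95: electronics, £100.00 or more → 9.75% → £109.585125
Nightstand £95.16: household furniture → 8% → £7.6128
Wireless router £152.52: electronics, £100.00 or more → 9.75% → £14.8707
Ground coffee (12 oz) £15.63: unprepared groceries → 6.75% → £1.055025
Subtotal = £1579.84; unrounded tax = £135.474025 → £135.47; total due = £1715.31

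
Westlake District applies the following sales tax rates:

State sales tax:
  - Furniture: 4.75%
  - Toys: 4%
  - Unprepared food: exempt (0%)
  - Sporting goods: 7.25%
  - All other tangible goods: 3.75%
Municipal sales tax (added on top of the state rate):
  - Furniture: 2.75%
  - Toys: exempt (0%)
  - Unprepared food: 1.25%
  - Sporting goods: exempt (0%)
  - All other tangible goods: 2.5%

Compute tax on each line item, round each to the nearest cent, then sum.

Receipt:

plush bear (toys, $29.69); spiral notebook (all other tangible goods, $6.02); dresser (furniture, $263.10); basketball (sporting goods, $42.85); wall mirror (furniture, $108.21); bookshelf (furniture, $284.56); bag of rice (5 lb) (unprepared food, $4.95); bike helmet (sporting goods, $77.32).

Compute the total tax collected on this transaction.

$59.54

Plush bear $29.69: toys → 4% + 0% municipal = 4% → $1.19
Spiral notebook $6.02: all other tangible goods → 3.75% + 2.5% municipal = 6.25% → $0.38
Dresser $263.10: furniture → 4.75% + 2.75% municipal = 7.5% → $19.73
Basketball $42.85: sporting goods → 7.25% + 0% municipal = 7.25% → $3.11
Wall mirror $108.21: furniture → 4.75% + 2.75% municipal = 7.5% → $8.12
Bookshelf $284.56: furniture → 4.75% + 2.75% municipal = 7.5% → $21.34
Bag of rice (5 lb) $4.95: unprepared food → 0% + 1.25% municipal = 1.25% → $0.06
Bike helmet $77.32: sporting goods → 7.25% + 0% municipal = 7.25% → $5.61
Total tax = $1.19 + $0.38 + $19.73 + $3.11 + $8.12 + $21.34 + $0.06 + $5.61 = $59.54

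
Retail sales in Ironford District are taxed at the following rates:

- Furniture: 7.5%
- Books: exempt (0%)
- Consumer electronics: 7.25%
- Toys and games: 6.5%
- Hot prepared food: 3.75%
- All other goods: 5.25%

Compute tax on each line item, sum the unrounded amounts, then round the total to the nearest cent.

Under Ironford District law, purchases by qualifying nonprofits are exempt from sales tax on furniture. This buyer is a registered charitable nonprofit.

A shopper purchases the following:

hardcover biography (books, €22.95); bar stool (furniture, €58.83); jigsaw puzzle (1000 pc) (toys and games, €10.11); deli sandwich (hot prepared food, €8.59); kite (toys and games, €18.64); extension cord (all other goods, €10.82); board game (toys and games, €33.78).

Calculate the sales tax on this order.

€4.95

Hardcover biography €22.95: books → 0% → €0.00
Bar stool €58.83: furniture, buyer-exempt → 0% → €0.00
Jigsaw puzzle (1000 pc) €10.11: toys and games → 6.5% → €0.65715
Deli sandwich €8.59: hot prepared food → 3.75% → €0.322125
Kite €18.64: toys and games → 6.5% → €1.2116
Extension cord €10.82: all other goods → 5.25% → €0.56805
Board game €33.78: toys and games → 6.5% → €2.1957
Unrounded tax sum = €4.954625 → €4.95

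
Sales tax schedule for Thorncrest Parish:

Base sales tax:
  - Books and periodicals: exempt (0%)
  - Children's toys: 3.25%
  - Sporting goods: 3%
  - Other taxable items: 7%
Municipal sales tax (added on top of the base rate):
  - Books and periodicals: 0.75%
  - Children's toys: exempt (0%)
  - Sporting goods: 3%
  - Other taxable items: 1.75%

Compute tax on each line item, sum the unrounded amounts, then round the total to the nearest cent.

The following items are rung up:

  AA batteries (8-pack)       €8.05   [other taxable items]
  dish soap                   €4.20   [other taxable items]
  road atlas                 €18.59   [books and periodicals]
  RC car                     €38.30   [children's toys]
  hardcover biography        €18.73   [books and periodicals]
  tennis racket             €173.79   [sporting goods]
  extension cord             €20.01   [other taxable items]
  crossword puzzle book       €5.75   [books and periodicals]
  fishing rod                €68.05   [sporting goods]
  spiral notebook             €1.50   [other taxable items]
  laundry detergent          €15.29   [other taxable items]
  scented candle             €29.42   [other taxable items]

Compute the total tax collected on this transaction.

€22.94

AA batteries (8-pack) €8.05: other taxable items → 7% + 1.75% municipal = 8.75% → €0.704375
Dish soap €4.20: other taxable items → 7% + 1.75% municipal = 8.75% → €0.3675
Road atlas €18.59: books and periodicals → 0% + 0.75% municipal = 0.75% → €0.139425
RC car €38.30: children's toys → 3.25% + 0% municipal = 3.25% → €1.24475
Hardcover biography €18.73: books and periodicals → 0% + 0.75% municipal = 0.75% → €0.140475
Tennis racket €173.79: sporting goods → 3% + 3% municipal = 6% → €10.4274
Extension cord €20.01: other taxable items → 7% + 1.75% municipal = 8.75% → €1.750875
Crossword puzzle book €5.75: books and periodicals → 0% + 0.75% municipal = 0.75% → €0.043125
Fishing rod €68.05: sporting goods → 3% + 3% municipal = 6% → €4.083
Spiral notebook €1.50: other taxable items → 7% + 1.75% municipal = 8.75% → €0.13125
Laundry detergent €15.29: other taxable items → 7% + 1.75% municipal = 8.75% → €1.337875
Scented candle €29.42: other taxable items → 7% + 1.75% municipal = 8.75% → €2.57425
Unrounded tax sum = €22.9443 → €22.94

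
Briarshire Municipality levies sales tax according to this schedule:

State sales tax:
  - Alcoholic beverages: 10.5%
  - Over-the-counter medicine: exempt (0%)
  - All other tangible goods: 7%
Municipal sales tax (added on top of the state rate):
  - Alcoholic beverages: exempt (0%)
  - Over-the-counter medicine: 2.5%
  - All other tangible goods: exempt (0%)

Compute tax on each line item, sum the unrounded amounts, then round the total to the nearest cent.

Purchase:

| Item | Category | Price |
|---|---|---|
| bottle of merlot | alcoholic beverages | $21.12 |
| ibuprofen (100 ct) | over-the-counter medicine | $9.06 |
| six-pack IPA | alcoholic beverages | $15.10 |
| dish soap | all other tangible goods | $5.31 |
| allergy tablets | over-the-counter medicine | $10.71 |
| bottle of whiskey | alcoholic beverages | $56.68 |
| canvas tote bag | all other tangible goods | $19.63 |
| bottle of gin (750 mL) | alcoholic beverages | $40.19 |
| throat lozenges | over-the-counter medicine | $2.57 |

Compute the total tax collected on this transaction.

$16.28

Bottle of merlot $21.12: alcoholic beverages → 10.5% + 0% municipal = 10.5% → $2.2176
Ibuprofen (100 ct) $9.06: over-the-counter medicine → 0% + 2.5% municipal = 2.5% → $0.2265
Six-pack IPA $15.10: alcoholic beverages → 10.5% + 0% municipal = 10.5% → $1.5855
Dish soap $5.31: all other tangible goods → 7% + 0% municipal = 7% → $0.3717
Allergy tablets $10.71: over-the-counter medicine → 0% + 2.5% municipal = 2.5% → $0.26775
Bottle of whiskey $56.68: alcoholic beverages → 10.5% + 0% municipal = 10.5% → $5.9514
Canvas tote bag $19.63: all other tangible goods → 7% + 0% municipal = 7% → $1.3741
Bottle of gin (750 mL) $40.19: alcoholic beverages → 10.5% + 0% municipal = 10.5% → $4.21995
Throat lozenges $2.57: over-the-counter medicine → 0% + 2.5% municipal = 2.5% → $0.06425
Unrounded tax sum = $16.27875 → $16.28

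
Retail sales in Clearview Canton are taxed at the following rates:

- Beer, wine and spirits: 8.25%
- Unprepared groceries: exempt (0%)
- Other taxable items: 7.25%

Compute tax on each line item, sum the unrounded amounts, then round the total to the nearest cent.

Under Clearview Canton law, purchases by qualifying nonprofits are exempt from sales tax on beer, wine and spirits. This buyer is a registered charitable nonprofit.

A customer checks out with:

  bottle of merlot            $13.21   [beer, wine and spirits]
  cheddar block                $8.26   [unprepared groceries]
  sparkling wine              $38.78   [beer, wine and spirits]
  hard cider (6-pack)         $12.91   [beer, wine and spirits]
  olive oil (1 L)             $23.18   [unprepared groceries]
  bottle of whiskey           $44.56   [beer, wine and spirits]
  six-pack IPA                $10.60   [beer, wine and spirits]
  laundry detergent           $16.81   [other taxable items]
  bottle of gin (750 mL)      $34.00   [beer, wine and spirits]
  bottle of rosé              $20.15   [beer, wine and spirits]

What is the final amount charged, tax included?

Bottle of merlot $13.21: beer, wine and spirits, buyer-exempt → 0% → $0.00
Cheddar block $8.26: unprepared groceries → 0% → $0.00
Sparkling wine $38.78: beer, wine and spirits, buyer-exempt → 0% → $0.00
Hard cider (6-pack) $12.91: beer, wine and spirits, buyer-exempt → 0% → $0.00
Olive oil (1 L) $23.18: unprepared groceries → 0% → $0.00
Bottle of whiskey $44.56: beer, wine and spirits, buyer-exempt → 0% → $0.00
Six-pack IPA $10.60: beer, wine and spirits, buyer-exempt → 0% → $0.00
Laundry detergent $16.81: other taxable items → 7.25% → $1.218725
Bottle of gin (750 mL) $34.00: beer, wine and spirits, buyer-exempt → 0% → $0.00
Bottle of rosé $20.15: beer, wine and spirits, buyer-exempt → 0% → $0.00
Subtotal = $222.46; unrounded tax = $1.218725 → $1.22; total due = $223.68

$223.68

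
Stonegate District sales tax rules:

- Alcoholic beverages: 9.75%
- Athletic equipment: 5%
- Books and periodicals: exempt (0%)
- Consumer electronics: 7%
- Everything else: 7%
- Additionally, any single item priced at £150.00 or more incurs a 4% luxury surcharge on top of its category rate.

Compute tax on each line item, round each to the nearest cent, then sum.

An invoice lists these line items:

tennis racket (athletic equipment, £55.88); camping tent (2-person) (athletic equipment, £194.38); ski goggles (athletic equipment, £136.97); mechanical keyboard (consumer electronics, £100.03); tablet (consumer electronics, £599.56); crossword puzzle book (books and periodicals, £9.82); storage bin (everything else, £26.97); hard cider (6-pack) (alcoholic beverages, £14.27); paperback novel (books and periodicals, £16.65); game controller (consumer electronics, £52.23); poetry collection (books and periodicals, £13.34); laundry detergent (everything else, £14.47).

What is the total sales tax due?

Tennis racket £55.88: athletic equipment → 5% → £2.79
Camping tent (2-person) £194.38: athletic equipment → 5% + 4% surcharge = 9% → £17.49
Ski goggles £136.97: athletic equipment → 5% → £6.85
Mechanical keyboard £100.03: consumer electronics → 7% → £7.00
Tablet £599.56: consumer electronics → 7% + 4% surcharge = 11% → £65.95
Crossword puzzle book £9.82: books and periodicals → 0% → £0.00
Storage bin £26.97: everything else → 7% → £1.89
Hard cider (6-pack) £14.27: alcoholic beverages → 9.75% → £1.39
Paperback novel £16.65: books and periodicals → 0% → £0.00
Game controller £52.23: consumer electronics → 7% → £3.66
Poetry collection £13.34: books and periodicals → 0% → £0.00
Laundry detergent £14.47: everything else → 7% → £1.01
Total tax = £2.79 + £17.49 + £6.85 + £7.00 + £65.95 + £1.89 + £1.39 + £3.66 + £1.01 = £108.03

£108.03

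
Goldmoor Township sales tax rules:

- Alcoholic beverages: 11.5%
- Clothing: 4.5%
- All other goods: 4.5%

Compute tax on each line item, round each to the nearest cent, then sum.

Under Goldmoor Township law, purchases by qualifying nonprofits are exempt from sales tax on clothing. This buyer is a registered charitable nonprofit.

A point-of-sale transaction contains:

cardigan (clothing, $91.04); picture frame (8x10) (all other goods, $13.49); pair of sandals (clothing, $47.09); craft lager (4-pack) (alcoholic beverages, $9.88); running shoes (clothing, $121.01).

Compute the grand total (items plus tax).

Cardigan $91.04: clothing, buyer-exempt → 0% → $0.00
Picture frame (8x10) $13.49: all other goods → 4.5% → $0.61
Pair of sandals $47.09: clothing, buyer-exempt → 0% → $0.00
Craft lager (4-pack) $9.88: alcoholic beverages → 11.5% → $1.14
Running shoes $121.01: clothing, buyer-exempt → 0% → $0.00
Subtotal = $282.51; tax = $1.75; total due = $284.26

$284.26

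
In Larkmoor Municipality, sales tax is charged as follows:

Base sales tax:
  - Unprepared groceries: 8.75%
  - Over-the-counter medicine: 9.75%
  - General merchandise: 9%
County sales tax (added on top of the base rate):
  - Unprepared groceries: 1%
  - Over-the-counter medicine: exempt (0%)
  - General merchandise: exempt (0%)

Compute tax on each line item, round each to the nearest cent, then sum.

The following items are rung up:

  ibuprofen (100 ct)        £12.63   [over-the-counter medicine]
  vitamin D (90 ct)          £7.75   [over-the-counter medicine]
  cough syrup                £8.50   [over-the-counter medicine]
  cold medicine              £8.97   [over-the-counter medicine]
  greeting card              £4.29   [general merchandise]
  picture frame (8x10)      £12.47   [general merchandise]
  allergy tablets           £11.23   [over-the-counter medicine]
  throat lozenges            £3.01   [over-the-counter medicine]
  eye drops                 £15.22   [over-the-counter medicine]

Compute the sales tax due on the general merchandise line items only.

Greeting card £4.29: general merchandise → 9% + 0% county = 9% → £0.39
Picture frame (8x10) £12.47: general merchandise → 9% + 0% county = 9% → £1.12
Tax on general merchandise = £0.39 + £1.12 = £1.51

£1.51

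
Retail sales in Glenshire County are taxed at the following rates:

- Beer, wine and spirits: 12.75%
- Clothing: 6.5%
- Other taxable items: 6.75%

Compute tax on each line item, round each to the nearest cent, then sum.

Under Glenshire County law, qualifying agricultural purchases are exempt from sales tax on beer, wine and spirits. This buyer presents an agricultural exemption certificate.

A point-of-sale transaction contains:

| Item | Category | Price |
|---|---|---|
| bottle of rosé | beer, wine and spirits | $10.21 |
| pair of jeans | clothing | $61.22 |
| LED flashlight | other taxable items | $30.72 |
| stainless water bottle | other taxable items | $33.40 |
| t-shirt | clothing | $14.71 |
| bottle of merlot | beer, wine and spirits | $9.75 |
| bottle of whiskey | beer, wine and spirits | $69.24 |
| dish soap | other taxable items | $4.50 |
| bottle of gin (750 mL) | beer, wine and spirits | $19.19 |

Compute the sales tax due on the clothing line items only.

$4.94

Pair of jeans $61.22: clothing → 6.5% → $3.98
T-shirt $14.71: clothing → 6.5% → $0.96
Tax on clothing = $3.98 + $0.96 = $4.94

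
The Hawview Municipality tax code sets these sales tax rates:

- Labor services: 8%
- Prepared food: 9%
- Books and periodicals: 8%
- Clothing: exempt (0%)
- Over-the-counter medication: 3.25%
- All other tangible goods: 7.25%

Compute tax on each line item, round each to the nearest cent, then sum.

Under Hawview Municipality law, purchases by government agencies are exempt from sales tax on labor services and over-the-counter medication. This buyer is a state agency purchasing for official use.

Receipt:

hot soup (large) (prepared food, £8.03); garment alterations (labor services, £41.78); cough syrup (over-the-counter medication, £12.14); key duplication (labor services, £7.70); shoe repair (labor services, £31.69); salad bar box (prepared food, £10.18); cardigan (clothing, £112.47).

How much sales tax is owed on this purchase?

Hot soup (large) £8.03: prepared food → 9% → £0.72
Garment alterations £41.78: labor services, buyer-exempt → 0% → £0.00
Cough syrup £12.14: over-the-counter medication, buyer-exempt → 0% → £0.00
Key duplication £7.70: labor services, buyer-exempt → 0% → £0.00
Shoe repair £31.69: labor services, buyer-exempt → 0% → £0.00
Salad bar box £10.18: prepared food → 9% → £0.92
Cardigan £112.47: clothing → 0% → £0.00
Total tax = £0.72 + £0.92 = £1.64

£1.64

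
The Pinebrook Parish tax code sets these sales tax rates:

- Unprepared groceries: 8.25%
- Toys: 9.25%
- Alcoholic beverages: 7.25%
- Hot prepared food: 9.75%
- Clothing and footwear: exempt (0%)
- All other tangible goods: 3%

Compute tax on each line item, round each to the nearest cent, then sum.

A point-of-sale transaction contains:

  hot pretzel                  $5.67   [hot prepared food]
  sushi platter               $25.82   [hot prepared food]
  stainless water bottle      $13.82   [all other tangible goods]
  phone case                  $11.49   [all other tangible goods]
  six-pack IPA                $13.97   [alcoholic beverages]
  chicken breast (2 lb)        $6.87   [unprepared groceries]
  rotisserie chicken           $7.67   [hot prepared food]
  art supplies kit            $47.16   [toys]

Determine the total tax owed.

Hot pretzel $5.67: hot prepared food → 9.75% → $0.55
Sushi platter $25.82: hot prepared food → 9.75% → $2.52
Stainless water bottle $13.82: all other tangible goods → 3% → $0.41
Phone case $11.49: all other tangible goods → 3% → $0.34
Six-pack IPA $13.97: alcoholic beverages → 7.25% → $1.01
Chicken breast (2 lb) $6.87: unprepared groceries → 8.25% → $0.57
Rotisserie chicken $7.67: hot prepared food → 9.75% → $0.75
Art supplies kit $47.16: toys → 9.25% → $4.36
Total tax = $0.55 + $2.52 + $0.41 + $0.34 + $1.01 + $0.57 + $0.75 + $4.36 = $10.51

$10.51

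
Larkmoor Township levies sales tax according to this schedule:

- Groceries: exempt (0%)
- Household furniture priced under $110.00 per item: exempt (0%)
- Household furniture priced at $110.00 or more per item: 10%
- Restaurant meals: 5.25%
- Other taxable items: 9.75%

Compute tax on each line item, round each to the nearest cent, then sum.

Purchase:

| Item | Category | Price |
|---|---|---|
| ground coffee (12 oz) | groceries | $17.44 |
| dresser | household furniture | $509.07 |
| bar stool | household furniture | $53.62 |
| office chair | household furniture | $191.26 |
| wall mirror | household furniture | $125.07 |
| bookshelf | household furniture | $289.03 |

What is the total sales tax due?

Ground coffee (12 oz) $17.44: groceries → 0% → $0.00
Dresser $509.07: household furniture, $110.00 or more → 10% → $50.91
Bar stool $53.62: household furniture, under $110.00 → 0% → $0.00
Office chair $191.26: household furniture, $110.00 or more → 10% → $19.13
Wall mirror $125.07: household furniture, $110.00 or more → 10% → $12.51
Bookshelf $289.03: household furniture, $110.00 or more → 10% → $28.90
Total tax = $50.91 + $19.13 + $12.51 + $28.90 = $111.45

$111.45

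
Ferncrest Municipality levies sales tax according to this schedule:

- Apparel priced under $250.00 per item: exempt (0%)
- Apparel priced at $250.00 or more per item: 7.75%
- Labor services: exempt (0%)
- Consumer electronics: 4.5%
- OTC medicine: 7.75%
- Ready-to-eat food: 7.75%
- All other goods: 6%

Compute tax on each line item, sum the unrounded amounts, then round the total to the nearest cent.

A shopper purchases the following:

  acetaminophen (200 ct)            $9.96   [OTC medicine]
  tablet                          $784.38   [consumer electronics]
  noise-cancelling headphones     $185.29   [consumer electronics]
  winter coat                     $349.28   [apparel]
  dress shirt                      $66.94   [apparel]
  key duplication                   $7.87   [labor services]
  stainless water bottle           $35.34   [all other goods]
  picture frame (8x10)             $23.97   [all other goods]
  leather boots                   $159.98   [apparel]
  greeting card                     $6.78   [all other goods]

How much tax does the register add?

Acetaminophen (200 ct) $9.96: OTC medicine → 7.75% → $0.7719
Tablet $784.38: consumer electronics → 4.5% → $35.2971
Noise-cancelling headphones $185.29: consumer electronics → 4.5% → $8.33805
Winter coat $349.28: apparel, $250.00 or more → 7.75% → $27.0692
Dress shirt $66.94: apparel, under $250.00 → 0% → $0.00
Key duplication $7.87: labor services → 0% → $0.00
Stainless water bottle $35.34: all other goods → 6% → $2.1204
Picture frame (8x10) $23.97: all other goods → 6% → $1.4382
Leather boots $159.98: apparel, under $250.00 → 0% → $0.00
Greeting card $6.78: all other goods → 6% → $0.4068
Unrounded tax sum = $75.44165 → $75.44

$75.44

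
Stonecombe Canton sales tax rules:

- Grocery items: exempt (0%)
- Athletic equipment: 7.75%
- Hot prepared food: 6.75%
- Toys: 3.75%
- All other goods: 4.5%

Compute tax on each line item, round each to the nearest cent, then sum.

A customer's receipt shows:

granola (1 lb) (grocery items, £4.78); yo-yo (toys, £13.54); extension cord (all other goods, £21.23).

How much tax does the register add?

Granola (1 lb) £4.78: grocery items → 0% → £0.00
Yo-yo £13.54: toys → 3.75% → £0.51
Extension cord £21.23: all other goods → 4.5% → £0.96
Total tax = £0.51 + £0.96 = £1.47

£1.47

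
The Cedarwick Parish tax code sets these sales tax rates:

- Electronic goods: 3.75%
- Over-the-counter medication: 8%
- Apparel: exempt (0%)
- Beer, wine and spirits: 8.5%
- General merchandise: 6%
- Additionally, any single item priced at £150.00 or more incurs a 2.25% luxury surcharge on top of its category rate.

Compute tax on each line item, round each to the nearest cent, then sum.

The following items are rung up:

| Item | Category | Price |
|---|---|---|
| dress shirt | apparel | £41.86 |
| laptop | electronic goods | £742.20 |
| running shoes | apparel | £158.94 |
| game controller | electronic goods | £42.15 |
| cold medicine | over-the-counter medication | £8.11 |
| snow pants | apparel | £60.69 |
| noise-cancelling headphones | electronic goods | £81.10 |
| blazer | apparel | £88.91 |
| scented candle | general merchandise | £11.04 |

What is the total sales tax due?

Dress shirt £41.86: apparel → 0% → £0.00
Laptop £742.20: electronic goods → 3.75% + 2.25% surcharge = 6% → £44.53
Running shoes £158.94: apparel → 0% + 2.25% surcharge = 2.25% → £3.58
Game controller £42.15: electronic goods → 3.75% → £1.58
Cold medicine £8.11: over-the-counter medication → 8% → £0.65
Snow pants £60.69: apparel → 0% → £0.00
Noise-cancelling headphones £81.10: electronic goods → 3.75% → £3.04
Blazer £88.91: apparel → 0% → £0.00
Scented candle £11.04: general merchandise → 6% → £0.66
Total tax = £44.53 + £3.58 + £1.58 + £0.65 + £3.04 + £0.66 = £54.04

£54.04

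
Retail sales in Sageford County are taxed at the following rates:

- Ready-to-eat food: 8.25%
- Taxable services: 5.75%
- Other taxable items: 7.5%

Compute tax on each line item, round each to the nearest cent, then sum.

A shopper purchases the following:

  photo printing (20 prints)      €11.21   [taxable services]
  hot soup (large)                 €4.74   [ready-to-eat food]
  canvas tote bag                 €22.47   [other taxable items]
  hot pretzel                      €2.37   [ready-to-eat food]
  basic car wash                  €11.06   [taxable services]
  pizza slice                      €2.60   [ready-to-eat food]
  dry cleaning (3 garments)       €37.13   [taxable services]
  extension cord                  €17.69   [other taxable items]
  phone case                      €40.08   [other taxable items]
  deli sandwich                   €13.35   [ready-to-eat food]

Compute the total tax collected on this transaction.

Photo printing (20 prints) €11.21: taxable services → 5.75% → €0.64
Hot soup (large) €4.74: ready-to-eat food → 8.25% → €0.39
Canvas tote bag €22.47: other taxable items → 7.5% → €1.69
Hot pretzel €2.37: ready-to-eat food → 8.25% → €0.20
Basic car wash €11.06: taxable services → 5.75% → €0.64
Pizza slice €2.60: ready-to-eat food → 8.25% → €0.21
Dry cleaning (3 garments) €37.13: taxable services → 5.75% → €2.13
Extension cord €17.69: other taxable items → 7.5% → €1.33
Phone case €40.08: other taxable items → 7.5% → €3.01
Deli sandwich €13.35: ready-to-eat food → 8.25% → €1.10
Total tax = €0.64 + €0.39 + €1.69 + €0.20 + €0.64 + €0.21 + €2.13 + €1.33 + €3.01 + €1.10 = €11.34

€11.34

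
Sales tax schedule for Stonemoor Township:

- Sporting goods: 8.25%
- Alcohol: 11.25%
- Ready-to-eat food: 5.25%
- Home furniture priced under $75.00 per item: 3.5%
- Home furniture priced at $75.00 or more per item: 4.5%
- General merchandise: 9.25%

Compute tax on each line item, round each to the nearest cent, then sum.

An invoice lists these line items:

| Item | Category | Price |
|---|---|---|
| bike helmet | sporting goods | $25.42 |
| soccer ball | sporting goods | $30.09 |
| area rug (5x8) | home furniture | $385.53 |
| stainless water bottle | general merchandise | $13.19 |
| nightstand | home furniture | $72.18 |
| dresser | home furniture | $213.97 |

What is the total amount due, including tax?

Bike helmet $25.42: sporting goods → 8.25% → $2.10
Soccer ball $30.09: sporting goods → 8.25% → $2.48
Area rug (5x8) $385.53: home furniture, $75.00 or more → 4.5% → $17.35
Stainless water bottle $13.19: general merchandise → 9.25% → $1.22
Nightstand $72.18: home furniture, under $75.00 → 3.5% → $2.53
Dresser $213.97: home furniture, $75.00 or more → 4.5% → $9.63
Subtotal = $740.38; tax = $35.31; total due = $775.69

$775.69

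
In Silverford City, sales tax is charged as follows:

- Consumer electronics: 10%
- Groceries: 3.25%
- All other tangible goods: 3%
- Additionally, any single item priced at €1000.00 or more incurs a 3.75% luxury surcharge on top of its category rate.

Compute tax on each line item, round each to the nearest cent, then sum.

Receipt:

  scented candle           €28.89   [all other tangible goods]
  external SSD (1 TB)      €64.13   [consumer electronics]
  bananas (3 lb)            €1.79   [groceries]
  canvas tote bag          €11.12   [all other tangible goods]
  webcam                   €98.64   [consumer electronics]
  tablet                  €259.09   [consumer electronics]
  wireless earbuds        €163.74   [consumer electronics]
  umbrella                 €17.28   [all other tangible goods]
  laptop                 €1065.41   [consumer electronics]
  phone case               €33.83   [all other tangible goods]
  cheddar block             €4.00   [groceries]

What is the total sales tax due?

Scented candle €28.89: all other tangible goods → 3% → €0.87
External SSD (1 TB) €64.13: consumer electronics → 10% → €6.41
Bananas (3 lb) €1.79: groceries → 3.25% → €0.06
Canvas tote bag €11.12: all other tangible goods → 3% → €0.33
Webcam €98.64: consumer electronics → 10% → €9.86
Tablet €259.09: consumer electronics → 10% → €25.91
Wireless earbuds €163.74: consumer electronics → 10% → €16.37
Umbrella €17.28: all other tangible goods → 3% → €0.52
Laptop €1065.41: consumer electronics → 10% + 3.75% surcharge = 13.75% → €146.49
Phone case €33.83: all other tangible goods → 3% → €1.01
Cheddar block €4.00: groceries → 3.25% → €0.13
Total tax = €0.87 + €6.41 + €0.06 + €0.33 + €9.86 + €25.91 + €16.37 + €0.52 + €146.49 + €1.01 + €0.13 = €207.96

€207.96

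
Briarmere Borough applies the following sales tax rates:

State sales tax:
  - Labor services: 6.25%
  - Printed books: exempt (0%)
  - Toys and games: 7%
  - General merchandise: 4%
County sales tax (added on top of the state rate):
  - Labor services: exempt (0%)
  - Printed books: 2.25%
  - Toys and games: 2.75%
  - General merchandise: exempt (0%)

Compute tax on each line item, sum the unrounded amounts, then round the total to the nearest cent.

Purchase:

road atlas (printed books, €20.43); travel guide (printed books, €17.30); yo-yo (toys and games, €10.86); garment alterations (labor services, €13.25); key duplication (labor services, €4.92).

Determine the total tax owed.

Road atlas €20.43: printed books → 0% + 2.25% county = 2.25% → €0.459675
Travel guide €17.30: printed books → 0% + 2.25% county = 2.25% → €0.38925
Yo-yo €10.86: toys and games → 7% + 2.75% county = 9.75% → €1.05885
Garment alterations €13.25: labor services → 6.25% + 0% county = 6.25% → €0.828125
Key duplication €4.92: labor services → 6.25% + 0% county = 6.25% → €0.3075
Unrounded tax sum = €3.0434 → €3.04

€3.04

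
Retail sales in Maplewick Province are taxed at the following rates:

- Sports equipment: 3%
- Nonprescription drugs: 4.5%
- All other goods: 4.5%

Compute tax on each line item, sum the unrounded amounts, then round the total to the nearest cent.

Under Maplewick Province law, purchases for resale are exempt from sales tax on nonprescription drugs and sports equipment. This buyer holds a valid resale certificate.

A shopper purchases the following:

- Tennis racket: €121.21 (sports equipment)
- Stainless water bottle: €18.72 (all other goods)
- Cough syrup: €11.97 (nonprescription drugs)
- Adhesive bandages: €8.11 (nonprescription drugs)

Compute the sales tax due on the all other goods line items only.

Stainless water bottle €18.72: all other goods → 4.5% → €0.8424
Tax on all other goods: unrounded sum = €0.8424 → €0.84

€0.84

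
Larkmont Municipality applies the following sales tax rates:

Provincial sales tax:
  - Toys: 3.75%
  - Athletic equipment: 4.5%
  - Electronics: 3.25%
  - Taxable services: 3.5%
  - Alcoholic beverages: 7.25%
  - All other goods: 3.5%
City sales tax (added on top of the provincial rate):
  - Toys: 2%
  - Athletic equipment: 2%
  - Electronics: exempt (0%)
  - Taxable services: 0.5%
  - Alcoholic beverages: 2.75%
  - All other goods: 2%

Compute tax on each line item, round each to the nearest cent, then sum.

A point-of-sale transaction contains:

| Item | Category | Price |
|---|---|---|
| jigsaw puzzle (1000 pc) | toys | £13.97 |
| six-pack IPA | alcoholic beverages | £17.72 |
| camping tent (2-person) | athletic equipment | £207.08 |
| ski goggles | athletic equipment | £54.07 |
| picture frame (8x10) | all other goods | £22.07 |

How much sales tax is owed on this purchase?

£20.75

Jigsaw puzzle (1000 pc) £13.97: toys → 3.75% + 2% city = 5.75% → £0.80
Six-pack IPA £17.72: alcoholic beverages → 7.25% + 2.75% city = 10% → £1.77
Camping tent (2-person) £207.08: athletic equipment → 4.5% + 2% city = 6.5% → £13.46
Ski goggles £54.07: athletic equipment → 4.5% + 2% city = 6.5% → £3.51
Picture frame (8x10) £22.07: all other goods → 3.5% + 2% city = 5.5% → £1.21
Total tax = £0.80 + £1.77 + £13.46 + £3.51 + £1.21 = £20.75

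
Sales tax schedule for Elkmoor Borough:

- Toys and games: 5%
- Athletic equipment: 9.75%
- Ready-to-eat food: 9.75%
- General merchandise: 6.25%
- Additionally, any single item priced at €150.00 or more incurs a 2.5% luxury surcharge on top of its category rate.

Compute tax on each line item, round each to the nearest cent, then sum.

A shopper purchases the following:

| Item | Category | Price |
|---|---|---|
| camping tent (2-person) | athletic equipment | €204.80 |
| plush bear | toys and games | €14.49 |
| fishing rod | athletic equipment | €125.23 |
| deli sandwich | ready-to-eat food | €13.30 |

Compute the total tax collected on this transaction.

€39.32

Camping tent (2-person) €204.80: athletic equipment → 9.75% + 2.5% surcharge = 12.25% → €25.09
Plush bear €14.49: toys and games → 5% → €0.72
Fishing rod €125.23: athletic equipment → 9.75% → €12.21
Deli sandwich €13.30: ready-to-eat food → 9.75% → €1.30
Total tax = €25.09 + €0.72 + €12.21 + €1.30 = €39.32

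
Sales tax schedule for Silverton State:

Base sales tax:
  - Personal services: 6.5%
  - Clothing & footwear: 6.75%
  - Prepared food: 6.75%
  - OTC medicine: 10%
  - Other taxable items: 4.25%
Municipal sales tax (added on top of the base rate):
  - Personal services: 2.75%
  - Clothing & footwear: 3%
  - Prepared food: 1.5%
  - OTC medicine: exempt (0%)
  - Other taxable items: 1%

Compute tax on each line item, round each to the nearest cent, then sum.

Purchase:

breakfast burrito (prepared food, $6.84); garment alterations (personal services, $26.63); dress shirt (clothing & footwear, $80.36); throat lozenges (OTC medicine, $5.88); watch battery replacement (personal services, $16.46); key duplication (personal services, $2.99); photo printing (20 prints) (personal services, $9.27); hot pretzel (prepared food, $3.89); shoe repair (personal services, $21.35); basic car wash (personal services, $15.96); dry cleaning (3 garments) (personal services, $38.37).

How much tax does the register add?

$21.43

Breakfast burrito $6.84: prepared food → 6.75% + 1.5% municipal = 8.25% → $0.56
Garment alterations $26.63: personal services → 6.5% + 2.75% municipal = 9.25% → $2.46
Dress shirt $80.36: clothing & footwear → 6.75% + 3% municipal = 9.75% → $7.84
Throat lozenges $5.88: OTC medicine → 10% + 0% municipal = 10% → $0.59
Watch battery replacement $16.46: personal services → 6.5% + 2.75% municipal = 9.25% → $1.52
Key duplication $2.99: personal services → 6.5% + 2.75% municipal = 9.25% → $0.28
Photo printing (20 prints) $9.27: personal services → 6.5% + 2.75% municipal = 9.25% → $0.86
Hot pretzel $3.89: prepared food → 6.75% + 1.5% municipal = 8.25% → $0.32
Shoe repair $21.35: personal services → 6.5% + 2.75% municipal = 9.25% → $1.97
Basic car wash $15.96: personal services → 6.5% + 2.75% municipal = 9.25% → $1.48
Dry cleaning (3 garments) $38.37: personal services → 6.5% + 2.75% municipal = 9.25% → $3.55
Total tax = $0.56 + $2.46 + $7.84 + $0.59 + $1.52 + $0.28 + $0.86 + $0.32 + $1.97 + $1.48 + $3.55 = $21.43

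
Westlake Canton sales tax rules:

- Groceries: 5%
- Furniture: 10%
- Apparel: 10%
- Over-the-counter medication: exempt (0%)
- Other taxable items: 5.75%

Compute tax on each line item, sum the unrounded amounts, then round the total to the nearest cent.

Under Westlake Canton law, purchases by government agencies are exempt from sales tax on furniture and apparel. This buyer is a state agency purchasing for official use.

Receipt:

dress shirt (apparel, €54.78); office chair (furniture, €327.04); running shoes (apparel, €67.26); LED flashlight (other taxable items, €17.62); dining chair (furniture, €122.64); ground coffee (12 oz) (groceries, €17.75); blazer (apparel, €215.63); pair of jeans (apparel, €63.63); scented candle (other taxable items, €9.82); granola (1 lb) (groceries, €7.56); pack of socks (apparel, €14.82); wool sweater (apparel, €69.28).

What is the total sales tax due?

Dress shirt €54.78: apparel, buyer-exempt → 0% → €0.00
Office chair €327.04: furniture, buyer-exempt → 0% → €0.00
Running shoes €67.26: apparel, buyer-exempt → 0% → €0.00
LED flashlight €17.62: other taxable items → 5.75% → €1.01315
Dining chair €122.64: furniture, buyer-exempt → 0% → €0.00
Ground coffee (12 oz) €17.75: groceries → 5% → €0.8875
Blazer €215.63: apparel, buyer-exempt → 0% → €0.00
Pair of jeans €63.63: apparel, buyer-exempt → 0% → €0.00
Scented candle €9.82: other taxable items → 5.75% → €0.56465
Granola (1 lb) €7.56: groceries → 5% → €0.378
Pack of socks €14.82: apparel, buyer-exempt → 0% → €0.00
Wool sweater €69.28: apparel, buyer-exempt → 0% → €0.00
Unrounded tax sum = €2.8433 → €2.84

€2.84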